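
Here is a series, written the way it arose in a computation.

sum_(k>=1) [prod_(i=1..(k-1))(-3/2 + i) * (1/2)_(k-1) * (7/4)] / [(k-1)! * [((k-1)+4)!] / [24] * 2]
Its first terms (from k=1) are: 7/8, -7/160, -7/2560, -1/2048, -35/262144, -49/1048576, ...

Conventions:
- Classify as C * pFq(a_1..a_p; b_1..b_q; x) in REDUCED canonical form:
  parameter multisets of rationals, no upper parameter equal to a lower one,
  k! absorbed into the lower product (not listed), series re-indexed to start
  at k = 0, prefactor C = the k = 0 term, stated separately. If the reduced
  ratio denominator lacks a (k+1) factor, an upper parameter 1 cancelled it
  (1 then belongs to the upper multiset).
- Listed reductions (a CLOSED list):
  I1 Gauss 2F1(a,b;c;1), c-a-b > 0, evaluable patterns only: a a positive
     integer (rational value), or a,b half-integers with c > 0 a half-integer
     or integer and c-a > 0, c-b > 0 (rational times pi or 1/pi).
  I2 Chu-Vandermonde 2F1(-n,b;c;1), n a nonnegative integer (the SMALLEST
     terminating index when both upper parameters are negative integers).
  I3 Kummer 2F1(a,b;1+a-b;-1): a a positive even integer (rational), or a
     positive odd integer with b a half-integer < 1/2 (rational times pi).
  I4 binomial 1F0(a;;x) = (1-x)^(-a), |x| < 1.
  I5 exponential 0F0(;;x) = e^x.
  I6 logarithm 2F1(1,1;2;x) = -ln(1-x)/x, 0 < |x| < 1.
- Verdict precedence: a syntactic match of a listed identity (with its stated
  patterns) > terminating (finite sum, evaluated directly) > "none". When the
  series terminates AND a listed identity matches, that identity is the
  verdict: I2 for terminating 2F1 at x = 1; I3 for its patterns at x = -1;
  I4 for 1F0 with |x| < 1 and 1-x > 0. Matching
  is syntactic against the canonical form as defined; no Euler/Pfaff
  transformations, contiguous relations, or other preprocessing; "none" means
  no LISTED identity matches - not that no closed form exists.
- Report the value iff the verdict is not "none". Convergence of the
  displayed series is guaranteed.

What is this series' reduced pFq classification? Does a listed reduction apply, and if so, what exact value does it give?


x = 1 here; the reduced form reads 2F1, upper {-1/2, 1/2}, lower {5}, C = 7/8. Verdict: Gauss (I1, half-integer pattern) matches (x = 1; upper {-1/2, 1/2} half-integers, c = 5 in the evaluable pattern). Exact value: (4096/1575) / pi.

Key step: from the first term 7/8: the denominator's factorial ratio (C = 7/8, x = 1) is a lower Pochhammer.
Ratio: r(k) = 1 * (k-1/2) (k+1/2) / [(k+5) (k+1)] - rational in k. x = 1; t_0 = 7/8; negate the roots.


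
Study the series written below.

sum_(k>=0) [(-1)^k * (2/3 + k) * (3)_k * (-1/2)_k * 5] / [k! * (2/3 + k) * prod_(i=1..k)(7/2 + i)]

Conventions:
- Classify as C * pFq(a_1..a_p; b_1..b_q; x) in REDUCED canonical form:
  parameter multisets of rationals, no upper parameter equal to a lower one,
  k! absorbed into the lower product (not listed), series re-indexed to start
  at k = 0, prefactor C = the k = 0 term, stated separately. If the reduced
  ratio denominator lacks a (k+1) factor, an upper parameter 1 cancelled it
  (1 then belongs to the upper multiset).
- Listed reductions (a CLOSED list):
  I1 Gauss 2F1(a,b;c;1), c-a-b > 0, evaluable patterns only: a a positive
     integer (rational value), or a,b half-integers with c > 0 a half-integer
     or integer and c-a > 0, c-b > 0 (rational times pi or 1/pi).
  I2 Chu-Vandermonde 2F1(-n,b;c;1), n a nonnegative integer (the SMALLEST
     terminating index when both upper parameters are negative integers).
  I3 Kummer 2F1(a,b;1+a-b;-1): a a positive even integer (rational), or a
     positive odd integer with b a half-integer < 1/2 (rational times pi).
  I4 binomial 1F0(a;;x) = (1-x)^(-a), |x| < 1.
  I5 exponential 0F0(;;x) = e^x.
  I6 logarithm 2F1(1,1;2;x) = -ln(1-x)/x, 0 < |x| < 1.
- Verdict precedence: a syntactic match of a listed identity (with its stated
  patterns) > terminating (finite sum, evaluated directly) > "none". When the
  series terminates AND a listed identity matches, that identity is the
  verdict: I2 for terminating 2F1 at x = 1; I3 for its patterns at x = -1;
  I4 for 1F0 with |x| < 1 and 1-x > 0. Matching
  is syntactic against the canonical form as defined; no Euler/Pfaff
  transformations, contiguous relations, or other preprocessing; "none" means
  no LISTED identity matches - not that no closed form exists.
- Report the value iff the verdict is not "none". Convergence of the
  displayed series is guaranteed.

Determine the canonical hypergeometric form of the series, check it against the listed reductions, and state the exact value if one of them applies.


Reduced: x = -1, 2F1, upper = {-1/2, 3}, lower = {9/2}, C = 5. Verdict: Kummer (I3) matches (x = -1; c = 9/2 equals 1+a-b for upper {-1/2, 3}: listed pattern). Its exact value is (525/256) * pi.

Key observation: t_0 = 5 here, and striking the common factor k + 2/3 reduces the term (C = 5).
Step ratio: r(k) = (-1) * (k-1/2) (k+3) / [(k+9/2) (k+1)] - rational in k. x = (-1); t_0 = 5; negate the roots.


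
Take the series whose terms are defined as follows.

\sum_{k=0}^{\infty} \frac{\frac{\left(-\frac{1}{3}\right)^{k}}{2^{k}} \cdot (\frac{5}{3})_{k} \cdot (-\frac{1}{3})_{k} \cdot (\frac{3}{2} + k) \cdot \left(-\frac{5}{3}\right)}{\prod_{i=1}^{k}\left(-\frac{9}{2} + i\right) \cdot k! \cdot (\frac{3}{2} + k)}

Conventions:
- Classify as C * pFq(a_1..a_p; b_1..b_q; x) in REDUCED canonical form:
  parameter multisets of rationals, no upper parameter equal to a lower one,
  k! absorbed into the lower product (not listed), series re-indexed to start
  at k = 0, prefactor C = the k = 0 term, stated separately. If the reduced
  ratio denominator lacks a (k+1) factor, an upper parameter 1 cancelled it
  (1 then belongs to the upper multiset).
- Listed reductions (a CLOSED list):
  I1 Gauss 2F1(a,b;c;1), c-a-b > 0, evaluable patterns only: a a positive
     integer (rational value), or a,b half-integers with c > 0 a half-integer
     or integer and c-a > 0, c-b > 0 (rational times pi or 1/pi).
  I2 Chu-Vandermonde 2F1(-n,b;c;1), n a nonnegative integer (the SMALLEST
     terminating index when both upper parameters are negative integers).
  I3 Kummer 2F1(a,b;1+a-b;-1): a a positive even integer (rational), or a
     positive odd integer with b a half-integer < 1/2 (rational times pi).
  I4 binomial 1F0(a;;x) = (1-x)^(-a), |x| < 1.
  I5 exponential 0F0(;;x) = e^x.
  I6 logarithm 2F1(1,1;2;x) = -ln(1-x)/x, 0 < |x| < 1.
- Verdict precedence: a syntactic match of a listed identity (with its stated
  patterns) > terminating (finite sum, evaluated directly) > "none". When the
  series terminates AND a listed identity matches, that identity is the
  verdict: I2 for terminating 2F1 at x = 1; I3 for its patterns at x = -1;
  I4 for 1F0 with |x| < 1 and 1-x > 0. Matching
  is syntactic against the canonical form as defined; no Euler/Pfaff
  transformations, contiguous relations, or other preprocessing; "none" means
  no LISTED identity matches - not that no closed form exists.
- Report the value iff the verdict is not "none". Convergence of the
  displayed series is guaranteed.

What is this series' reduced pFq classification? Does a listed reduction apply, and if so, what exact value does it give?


The tell: t_0 being -\frac{5}{3}, the two k-th powers (C = -5/3, x = -1/6) combine into one argument.
Adjacent-term ratio: r(k) = -\frac{1}{6} * (k-\frac{1}{3}) (k+\frac{5}{3}) / [(k-\frac{7}{2}) (k+1)] - rational in k, leading ratio -\frac{1}{6}; with t_0 = -\frac{5}{3}, classification follows.

With C = -\frac{5}{3}: the canonical form is 2F1(-\frac{1}{3}, \frac{5}{3}; -\frac{7}{2}; -\frac{1}{6}). Verdict: none (x = -\frac{1}{6}): each listed identity misses the multisets {-\frac{1}{3}, \frac{5}{3}} ; {-\frac{7}{2}}.


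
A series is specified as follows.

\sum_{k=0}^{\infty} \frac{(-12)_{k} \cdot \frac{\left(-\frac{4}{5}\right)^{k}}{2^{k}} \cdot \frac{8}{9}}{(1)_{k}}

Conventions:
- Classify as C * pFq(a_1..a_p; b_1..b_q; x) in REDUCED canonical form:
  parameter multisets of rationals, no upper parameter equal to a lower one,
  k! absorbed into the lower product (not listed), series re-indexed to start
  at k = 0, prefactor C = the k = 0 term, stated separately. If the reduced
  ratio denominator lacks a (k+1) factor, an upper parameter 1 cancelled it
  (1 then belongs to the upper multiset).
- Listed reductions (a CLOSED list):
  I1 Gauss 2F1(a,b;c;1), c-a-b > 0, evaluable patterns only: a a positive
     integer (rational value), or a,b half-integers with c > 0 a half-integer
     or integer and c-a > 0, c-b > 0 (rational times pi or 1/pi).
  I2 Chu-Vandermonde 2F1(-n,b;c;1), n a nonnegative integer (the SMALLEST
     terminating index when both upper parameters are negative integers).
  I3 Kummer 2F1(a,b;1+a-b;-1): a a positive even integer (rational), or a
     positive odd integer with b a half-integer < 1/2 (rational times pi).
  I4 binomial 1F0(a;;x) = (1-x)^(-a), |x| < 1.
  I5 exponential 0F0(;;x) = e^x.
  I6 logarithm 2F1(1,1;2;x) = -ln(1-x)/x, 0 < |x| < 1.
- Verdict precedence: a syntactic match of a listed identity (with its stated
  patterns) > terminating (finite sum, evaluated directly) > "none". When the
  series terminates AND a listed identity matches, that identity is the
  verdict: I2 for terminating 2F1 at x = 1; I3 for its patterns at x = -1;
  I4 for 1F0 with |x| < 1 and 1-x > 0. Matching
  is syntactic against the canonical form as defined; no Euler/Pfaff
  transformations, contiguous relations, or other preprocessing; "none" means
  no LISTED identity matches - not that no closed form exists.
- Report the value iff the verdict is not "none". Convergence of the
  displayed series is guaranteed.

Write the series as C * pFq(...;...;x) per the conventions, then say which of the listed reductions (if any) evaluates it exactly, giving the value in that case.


Structural cue: x = -\frac{2}{5} and the two k-th powers (C = 8/9, x = -2/5) combine into one argument.
Adjacent-term ratio: r(k) = -\frac{2}{5} * (k-12) / [(k+1)] - rational; roots negated = parameters, x = -\frac{2}{5}, C = \frac{8}{9}.

The series (x = -\frac{2}{5}) is 1F0: upper {-12}, lower {-}, prefactor \frac{8}{9}. Verdict (x = -\frac{2}{5}): binomial (I4) applies (the 1F0 binomial series: exponent 12, x = -\frac{2}{5}). Sum: \frac{110730297608}{2197265625}.


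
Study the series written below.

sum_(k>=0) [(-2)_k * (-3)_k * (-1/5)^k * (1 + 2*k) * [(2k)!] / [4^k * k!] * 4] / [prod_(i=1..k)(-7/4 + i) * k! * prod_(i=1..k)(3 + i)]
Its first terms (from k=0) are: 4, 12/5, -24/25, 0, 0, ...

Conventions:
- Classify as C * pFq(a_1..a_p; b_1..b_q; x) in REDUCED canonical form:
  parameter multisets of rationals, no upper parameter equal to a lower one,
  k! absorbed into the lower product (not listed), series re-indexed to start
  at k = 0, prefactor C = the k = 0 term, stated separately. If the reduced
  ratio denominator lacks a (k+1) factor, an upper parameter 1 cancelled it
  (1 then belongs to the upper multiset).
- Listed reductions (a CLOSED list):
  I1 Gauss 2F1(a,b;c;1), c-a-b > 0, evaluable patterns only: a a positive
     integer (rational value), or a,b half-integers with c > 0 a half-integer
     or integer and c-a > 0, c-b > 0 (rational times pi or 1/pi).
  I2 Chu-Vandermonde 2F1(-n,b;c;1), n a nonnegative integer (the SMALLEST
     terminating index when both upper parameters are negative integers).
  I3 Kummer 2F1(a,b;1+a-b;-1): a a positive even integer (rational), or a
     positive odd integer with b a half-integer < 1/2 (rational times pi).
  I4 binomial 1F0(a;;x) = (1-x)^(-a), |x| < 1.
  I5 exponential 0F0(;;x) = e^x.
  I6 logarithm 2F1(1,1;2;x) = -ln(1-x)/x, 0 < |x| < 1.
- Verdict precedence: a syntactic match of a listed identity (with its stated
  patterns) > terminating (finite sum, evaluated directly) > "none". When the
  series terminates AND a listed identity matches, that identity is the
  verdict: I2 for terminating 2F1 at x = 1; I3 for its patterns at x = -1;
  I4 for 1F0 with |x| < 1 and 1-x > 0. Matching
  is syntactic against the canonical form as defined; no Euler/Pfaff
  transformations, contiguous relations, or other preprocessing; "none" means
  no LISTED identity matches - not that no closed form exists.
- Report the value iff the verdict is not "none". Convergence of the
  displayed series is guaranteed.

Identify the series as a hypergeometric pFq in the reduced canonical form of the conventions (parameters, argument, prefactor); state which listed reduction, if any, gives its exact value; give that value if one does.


Prefactor 4, argument -1/5: 3F2 with upper {-3, -2, 3/2} over lower {-3/4, 4}. Verdict: terminating. (-2)_k vanishes past k = 2, leaving a 3-term sum, computed directly. Its exact value is 136/25.

Key step: with t_0 = 4, the (2k+1) factor (C = 4) shifts (1/2)_k to (3/2)_k.
Ratio: r(k) = (-1/5) * (k-3) (k-2) (k+3/2) / [(k-3/4) (k+4) (k+1)] ; factor over Q: parameters, x = (-1/5), and C = 4.


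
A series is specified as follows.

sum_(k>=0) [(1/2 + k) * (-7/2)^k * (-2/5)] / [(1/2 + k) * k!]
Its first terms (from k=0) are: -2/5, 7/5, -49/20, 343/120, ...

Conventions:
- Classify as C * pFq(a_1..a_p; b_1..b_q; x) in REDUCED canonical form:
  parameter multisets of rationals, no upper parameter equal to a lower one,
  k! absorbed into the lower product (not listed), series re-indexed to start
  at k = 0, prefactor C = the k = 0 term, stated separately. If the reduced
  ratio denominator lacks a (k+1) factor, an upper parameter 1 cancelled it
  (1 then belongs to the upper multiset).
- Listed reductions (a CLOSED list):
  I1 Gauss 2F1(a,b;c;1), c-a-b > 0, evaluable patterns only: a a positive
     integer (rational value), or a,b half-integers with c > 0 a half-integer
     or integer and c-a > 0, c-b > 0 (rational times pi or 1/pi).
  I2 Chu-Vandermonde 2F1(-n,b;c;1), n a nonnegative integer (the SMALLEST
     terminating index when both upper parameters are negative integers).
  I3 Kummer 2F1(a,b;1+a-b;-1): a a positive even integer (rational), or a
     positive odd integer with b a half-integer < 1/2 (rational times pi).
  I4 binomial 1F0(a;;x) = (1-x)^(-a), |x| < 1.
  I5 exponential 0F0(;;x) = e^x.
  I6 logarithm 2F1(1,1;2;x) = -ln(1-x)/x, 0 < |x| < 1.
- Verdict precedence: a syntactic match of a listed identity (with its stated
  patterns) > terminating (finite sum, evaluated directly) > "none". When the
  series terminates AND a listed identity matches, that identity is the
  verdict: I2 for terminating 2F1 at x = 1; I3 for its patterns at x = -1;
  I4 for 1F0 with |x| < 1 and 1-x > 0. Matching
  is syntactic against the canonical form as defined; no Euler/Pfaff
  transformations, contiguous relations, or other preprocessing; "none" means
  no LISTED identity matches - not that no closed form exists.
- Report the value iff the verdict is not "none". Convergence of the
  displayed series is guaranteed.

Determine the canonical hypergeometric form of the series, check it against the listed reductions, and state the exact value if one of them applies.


Prefactor -2/5, argument -7/2: 0F0 with upper {-} over lower {-}. Verdict: the exponential series (I5) matches (the 0F0 exponential series at x = -7/2). Hence: (-2/5) * e^(-7/2).

Structural cue: t_0 = -2/5 here, and k + 1/2 divides numerator and denominator alike; C = -2/5, x = -7/2 after cancelling.
Consecutive-term ratio: r(k) = (-7/2) * 1 / [(k+1)] - rational; roots negated = parameters, x = (-7/2), C = -2/5.


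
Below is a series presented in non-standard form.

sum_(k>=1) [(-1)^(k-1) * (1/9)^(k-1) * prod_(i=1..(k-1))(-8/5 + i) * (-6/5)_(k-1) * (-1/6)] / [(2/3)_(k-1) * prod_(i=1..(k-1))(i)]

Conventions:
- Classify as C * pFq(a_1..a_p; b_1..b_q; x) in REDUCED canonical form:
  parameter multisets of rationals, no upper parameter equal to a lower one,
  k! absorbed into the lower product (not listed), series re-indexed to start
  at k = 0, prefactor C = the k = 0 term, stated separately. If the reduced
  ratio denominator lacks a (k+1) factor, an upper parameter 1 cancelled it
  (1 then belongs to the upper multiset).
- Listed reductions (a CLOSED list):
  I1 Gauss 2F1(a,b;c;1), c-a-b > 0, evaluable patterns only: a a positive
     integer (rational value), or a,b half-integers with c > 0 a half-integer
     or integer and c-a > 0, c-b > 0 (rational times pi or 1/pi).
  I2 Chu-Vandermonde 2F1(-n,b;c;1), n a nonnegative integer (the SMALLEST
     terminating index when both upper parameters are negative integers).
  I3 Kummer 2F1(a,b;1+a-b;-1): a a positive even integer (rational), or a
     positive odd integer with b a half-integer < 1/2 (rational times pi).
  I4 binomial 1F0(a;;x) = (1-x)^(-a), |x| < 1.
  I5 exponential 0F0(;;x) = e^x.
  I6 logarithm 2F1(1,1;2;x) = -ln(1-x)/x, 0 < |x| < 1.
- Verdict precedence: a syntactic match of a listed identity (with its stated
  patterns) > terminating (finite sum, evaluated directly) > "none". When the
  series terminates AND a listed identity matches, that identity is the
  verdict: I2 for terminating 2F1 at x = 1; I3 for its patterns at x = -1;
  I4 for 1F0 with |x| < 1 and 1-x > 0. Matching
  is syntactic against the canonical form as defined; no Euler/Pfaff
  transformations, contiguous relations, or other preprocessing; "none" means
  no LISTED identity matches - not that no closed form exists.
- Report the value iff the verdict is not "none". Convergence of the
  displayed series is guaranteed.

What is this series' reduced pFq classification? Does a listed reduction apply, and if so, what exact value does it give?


This is -1/6 * 2F1(-6/5, -3/5; 2/3; -1/9) in reduced canonical form. Verdict: none - at argument -1/9 the multisets {-6/5, -3/5} ; {2/3} match no listed identity.

Key observation: t_0 = -1/6 here, and the product of the first k integers (prefactor -1/6) is k!.
Adjacent-term ratio: r(k) = (-1/9) * (k-6/5) (k-3/5) / [(k+2/3) (k+1)] ; factor over Q: parameters, x = (-1/9), and C = -1/6.


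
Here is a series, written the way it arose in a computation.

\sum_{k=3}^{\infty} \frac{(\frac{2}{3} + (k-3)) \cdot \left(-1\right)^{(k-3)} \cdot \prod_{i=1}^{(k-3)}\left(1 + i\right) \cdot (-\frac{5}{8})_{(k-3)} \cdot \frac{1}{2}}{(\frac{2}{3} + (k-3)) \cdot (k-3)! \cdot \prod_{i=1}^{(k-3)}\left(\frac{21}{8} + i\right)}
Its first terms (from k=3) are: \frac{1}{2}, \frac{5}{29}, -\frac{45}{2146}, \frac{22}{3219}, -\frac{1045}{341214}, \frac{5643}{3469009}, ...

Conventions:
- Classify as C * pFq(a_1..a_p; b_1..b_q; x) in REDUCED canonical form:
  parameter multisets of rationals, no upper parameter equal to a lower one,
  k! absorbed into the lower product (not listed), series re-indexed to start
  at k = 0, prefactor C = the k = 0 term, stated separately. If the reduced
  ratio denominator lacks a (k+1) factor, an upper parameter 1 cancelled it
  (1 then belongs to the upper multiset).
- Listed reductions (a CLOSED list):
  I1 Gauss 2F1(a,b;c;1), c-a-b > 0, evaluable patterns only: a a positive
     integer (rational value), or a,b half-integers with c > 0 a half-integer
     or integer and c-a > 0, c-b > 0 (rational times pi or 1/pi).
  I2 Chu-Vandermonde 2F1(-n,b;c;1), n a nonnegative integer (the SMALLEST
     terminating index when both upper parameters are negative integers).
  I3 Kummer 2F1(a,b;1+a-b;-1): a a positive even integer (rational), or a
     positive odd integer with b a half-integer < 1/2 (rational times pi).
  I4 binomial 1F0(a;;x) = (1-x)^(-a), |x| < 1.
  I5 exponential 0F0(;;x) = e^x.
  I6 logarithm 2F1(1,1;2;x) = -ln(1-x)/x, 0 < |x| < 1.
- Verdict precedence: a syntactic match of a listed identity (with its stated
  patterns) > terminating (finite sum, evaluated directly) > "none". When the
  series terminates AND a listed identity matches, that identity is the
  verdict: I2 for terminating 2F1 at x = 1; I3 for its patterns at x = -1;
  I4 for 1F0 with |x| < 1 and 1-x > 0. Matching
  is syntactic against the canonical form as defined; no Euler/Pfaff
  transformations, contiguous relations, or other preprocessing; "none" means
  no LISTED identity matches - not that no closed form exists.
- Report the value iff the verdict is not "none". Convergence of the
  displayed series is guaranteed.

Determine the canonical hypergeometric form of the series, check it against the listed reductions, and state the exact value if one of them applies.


At argument -1: a 2F1 with upper {-\frac{5}{8}, 2}, lower {\frac{29}{8}}, scaled by C = \frac{1}{2}. Verdict at x = -1: Kummer's theorem (I3) matches (x = -1; c = \frac{29}{8} equals 1+a-b for upper {-\frac{5}{8}, 2}: listed pattern). Hence: \frac{21}{32}.

Structural cue: with t_0 = \frac{1}{2}, the running product (C = 1/2) telescopes to a rising factorial.
Step ratio: r(k) = -1 * (k-\frac{5}{8}) (k+2) / [(k+\frac{29}{8}) (k+1)] ; factor over Q: parameters, x = -1, and C = \frac{1}{2}.


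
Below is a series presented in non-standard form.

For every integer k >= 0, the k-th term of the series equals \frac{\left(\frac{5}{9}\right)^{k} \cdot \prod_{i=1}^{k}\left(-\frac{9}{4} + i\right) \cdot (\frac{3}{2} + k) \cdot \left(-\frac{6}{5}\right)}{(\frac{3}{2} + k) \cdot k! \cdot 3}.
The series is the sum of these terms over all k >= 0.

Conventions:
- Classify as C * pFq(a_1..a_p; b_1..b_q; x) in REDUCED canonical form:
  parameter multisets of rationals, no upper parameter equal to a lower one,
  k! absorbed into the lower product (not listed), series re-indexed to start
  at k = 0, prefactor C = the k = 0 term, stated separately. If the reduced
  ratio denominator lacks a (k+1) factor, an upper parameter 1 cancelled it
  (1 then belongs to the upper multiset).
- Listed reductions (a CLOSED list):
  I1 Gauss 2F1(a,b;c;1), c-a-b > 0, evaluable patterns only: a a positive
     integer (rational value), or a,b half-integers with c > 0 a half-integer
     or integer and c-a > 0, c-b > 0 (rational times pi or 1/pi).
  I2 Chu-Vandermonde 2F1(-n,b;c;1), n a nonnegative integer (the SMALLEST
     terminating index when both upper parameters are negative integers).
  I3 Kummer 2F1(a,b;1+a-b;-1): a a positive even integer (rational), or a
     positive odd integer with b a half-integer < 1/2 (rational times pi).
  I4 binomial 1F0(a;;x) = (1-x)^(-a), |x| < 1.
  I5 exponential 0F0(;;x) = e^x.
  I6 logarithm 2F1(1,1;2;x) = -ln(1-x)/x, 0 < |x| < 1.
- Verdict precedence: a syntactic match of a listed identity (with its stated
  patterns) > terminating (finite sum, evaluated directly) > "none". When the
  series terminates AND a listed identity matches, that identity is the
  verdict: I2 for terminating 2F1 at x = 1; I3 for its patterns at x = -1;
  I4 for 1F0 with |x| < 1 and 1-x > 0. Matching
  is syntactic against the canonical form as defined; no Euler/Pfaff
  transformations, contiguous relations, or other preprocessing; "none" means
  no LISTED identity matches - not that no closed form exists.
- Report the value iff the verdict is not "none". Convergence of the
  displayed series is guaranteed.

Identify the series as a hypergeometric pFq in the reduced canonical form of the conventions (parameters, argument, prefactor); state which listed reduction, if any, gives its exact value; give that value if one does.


This is -\frac{2}{5} * 1F0(-\frac{5}{4}; -; \frac{5}{9}) in reduced canonical form. Verdict: binomial (I4) fires (the 1F0 binomial series: exponent 5/4, x = \frac{5}{9}). Value: \left(-\frac{2}{5}\right) \cdot \left(\frac{4}{9}\right)^{\frac{5}{4}}.

The tell: with t_0 = -\frac{2}{5}, the constant factors (C = -2/5, x = 5/9) combine into one prefactor.
Step ratio: r(k) = \frac{5}{9} * (k-\frac{5}{4}) / [(k+1)] ; factor over Q: parameters, x = \frac{5}{9}, and C = -\frac{2}{5}.


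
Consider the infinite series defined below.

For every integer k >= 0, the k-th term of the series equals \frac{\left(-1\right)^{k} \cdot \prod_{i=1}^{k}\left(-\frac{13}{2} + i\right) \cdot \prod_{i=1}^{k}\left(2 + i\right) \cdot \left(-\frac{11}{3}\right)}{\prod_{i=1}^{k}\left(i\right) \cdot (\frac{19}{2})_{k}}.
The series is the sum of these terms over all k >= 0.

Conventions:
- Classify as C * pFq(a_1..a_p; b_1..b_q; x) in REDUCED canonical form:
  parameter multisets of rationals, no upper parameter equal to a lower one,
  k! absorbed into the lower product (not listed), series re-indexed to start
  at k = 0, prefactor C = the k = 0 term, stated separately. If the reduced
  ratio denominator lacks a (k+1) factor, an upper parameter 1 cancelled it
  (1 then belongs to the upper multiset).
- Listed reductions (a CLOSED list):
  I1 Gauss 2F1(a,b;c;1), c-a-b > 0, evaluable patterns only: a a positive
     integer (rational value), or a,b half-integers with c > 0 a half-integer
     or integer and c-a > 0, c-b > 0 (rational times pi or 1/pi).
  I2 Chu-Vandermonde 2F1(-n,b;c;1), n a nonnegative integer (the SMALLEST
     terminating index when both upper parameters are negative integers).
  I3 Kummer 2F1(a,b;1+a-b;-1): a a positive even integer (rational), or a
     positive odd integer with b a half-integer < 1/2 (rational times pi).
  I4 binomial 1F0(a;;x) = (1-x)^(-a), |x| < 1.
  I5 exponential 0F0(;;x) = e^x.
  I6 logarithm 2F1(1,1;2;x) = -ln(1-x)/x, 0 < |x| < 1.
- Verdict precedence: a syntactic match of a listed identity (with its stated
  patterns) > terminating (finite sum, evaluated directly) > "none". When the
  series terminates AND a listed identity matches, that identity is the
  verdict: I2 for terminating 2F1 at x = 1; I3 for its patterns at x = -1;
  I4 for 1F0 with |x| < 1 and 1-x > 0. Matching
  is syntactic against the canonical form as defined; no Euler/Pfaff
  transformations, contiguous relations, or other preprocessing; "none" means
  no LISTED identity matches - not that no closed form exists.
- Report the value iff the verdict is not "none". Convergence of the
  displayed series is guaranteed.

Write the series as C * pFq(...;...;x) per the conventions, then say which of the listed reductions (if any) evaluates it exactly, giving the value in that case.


x = -1 here; the reduced form reads 2F1, upper {-\frac{11}{2}, 3}, lower {\frac{19}{2}}, C = -\frac{11}{3}. Verdict: the Kummer evaluation I3 fires (x = -1; c = \frac{19}{2} equals 1+a-b for upper {-\frac{11}{2}, 3}: listed pattern). Exact value: \left(-\frac{401115}{65536}\right) \cdot \pi.

The tell: x = -1 and the product of the first k integers (C = -11/3, x = -1) is k!.
Consecutive-term ratio: r(k) = -1 * (k-\frac{11}{2}) (k+3) / [(k+\frac{19}{2}) (k+1)] - rational; roots negated = parameters, x = -1, C = -\frac{11}{3}.


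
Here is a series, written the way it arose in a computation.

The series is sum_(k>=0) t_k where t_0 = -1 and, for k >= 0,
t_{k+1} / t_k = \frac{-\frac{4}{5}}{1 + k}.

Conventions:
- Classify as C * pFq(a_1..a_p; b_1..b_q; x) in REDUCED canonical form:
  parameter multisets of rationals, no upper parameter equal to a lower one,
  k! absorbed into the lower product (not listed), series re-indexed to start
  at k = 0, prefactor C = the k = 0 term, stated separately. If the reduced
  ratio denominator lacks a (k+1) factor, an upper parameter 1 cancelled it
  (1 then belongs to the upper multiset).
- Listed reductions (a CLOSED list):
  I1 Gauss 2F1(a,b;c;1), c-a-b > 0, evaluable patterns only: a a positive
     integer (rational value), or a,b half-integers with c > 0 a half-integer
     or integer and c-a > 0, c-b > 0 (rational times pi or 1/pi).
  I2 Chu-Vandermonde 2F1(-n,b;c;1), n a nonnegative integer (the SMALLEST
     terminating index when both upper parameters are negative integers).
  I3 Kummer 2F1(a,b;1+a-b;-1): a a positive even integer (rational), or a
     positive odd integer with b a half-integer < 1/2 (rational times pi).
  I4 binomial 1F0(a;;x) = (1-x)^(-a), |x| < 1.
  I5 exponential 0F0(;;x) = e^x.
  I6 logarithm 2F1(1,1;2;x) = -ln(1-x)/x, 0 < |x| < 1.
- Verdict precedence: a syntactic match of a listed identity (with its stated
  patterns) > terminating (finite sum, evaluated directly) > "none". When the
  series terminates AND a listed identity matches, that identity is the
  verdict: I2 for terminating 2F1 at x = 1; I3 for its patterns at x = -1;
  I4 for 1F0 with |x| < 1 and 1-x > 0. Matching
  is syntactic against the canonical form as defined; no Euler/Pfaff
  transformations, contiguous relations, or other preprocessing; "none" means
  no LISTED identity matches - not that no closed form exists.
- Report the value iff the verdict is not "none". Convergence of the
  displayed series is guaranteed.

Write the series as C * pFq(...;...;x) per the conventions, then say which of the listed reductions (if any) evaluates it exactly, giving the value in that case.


Prefactor -1, argument -\frac{4}{5}: 0F0 with upper {-} over lower {-}. Verdict at x = -\frac{4}{5}: exponential (I5) matches (the 0F0 exponential series at x = -\frac{4}{5}). Hence: \left(-1\right) \cdot e^{-\frac{4}{5}}.

First insight: with t_0 = -1, the expanded ratio factors over Q; C = -1, x = -4/5, roots give parameters.
Step ratio: r(k) = -\frac{4}{5} * 1 / [(k+1)] - rational; roots negated = parameters, x = -\frac{4}{5}, C = -1.


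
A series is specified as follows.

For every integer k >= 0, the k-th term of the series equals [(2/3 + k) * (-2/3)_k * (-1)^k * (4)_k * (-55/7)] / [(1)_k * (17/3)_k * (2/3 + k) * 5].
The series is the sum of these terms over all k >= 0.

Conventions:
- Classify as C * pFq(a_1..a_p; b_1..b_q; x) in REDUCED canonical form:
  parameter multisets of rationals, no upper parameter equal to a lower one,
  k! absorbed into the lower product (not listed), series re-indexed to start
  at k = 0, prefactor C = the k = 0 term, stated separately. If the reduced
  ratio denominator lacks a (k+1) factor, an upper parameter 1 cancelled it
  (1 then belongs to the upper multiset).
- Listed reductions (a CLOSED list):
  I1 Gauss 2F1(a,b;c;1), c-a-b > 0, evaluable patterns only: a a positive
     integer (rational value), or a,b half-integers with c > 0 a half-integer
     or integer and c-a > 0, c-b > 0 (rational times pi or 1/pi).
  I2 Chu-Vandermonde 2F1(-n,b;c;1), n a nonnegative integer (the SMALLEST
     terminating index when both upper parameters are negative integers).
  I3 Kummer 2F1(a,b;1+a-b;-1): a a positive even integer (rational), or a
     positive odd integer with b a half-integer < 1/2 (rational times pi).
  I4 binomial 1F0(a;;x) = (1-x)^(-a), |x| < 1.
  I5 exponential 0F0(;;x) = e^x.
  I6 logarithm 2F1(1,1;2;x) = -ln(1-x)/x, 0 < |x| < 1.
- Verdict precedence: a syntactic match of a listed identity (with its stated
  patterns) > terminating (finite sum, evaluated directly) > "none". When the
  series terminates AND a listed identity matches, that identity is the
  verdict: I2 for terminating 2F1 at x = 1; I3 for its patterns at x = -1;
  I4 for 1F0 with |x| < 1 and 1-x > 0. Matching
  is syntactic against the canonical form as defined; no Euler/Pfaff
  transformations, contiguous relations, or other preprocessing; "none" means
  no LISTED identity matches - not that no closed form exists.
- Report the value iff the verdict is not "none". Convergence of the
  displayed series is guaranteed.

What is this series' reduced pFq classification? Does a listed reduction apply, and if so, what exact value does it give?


x = -1 here; the reduced form reads 2F1, upper {-2/3, 4}, lower {17/3}, C = -11/7. Verdict: Kummer (I3) fires (x = -1; c = 17/3 equals 1+a-b for upper {-2/3, 4}: listed pattern). Sum: -121/54.

First insight: from the first term -11/7: (1)_k (C = -11/7) is k! itself.
Step ratio: r(k) = (-1) * (k-2/3) (k+4) / [(k+17/3) (k+1)] - rational in k, leading ratio (-1); with t_0 = -11/7, classification follows.


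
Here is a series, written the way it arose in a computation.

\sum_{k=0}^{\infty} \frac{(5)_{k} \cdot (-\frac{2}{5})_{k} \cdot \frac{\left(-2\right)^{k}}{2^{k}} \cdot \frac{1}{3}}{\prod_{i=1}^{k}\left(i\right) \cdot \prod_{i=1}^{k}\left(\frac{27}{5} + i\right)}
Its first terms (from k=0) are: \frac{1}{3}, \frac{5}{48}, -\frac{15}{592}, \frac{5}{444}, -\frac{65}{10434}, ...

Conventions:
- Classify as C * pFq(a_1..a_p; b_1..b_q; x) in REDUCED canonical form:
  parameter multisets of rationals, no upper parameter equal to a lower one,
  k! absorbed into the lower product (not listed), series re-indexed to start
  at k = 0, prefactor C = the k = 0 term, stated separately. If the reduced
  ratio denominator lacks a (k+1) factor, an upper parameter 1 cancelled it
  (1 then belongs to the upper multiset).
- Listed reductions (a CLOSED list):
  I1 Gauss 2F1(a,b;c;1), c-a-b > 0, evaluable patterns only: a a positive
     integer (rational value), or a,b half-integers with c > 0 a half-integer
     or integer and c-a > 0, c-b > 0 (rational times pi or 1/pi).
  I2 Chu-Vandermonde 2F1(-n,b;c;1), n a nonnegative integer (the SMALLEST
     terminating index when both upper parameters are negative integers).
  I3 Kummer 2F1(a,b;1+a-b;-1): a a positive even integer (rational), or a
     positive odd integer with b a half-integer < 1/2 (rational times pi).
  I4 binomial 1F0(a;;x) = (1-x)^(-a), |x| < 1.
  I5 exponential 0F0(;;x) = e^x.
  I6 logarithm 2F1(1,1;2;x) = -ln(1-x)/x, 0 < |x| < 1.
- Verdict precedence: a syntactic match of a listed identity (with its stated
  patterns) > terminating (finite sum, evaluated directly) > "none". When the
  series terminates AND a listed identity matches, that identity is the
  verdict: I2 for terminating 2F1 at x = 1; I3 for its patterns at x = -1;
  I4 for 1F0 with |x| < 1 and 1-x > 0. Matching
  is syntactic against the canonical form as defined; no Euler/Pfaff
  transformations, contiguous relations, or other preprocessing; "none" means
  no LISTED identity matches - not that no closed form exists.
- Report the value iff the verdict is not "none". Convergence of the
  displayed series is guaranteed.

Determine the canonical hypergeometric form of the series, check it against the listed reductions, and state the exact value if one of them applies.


x = -1 here; the reduced form reads 2F1, upper {-\frac{2}{5}, 5}, lower {\frac{32}{5}}, C = \frac{1}{3}. Verdict: none (x = -1): each listed identity misses the multisets {-\frac{2}{5}, 5} ; {\frac{32}{5}}.

Key step: x = -1 and the product of the first k integers (prefactor 1/3) is k!.
Adjacent-term ratio: r(k) = -1 * (k-\frac{2}{5}) (k+5) / [(k+\frac{32}{5}) (k+1)] - poly over poly, x = -1 from leading terms; C = \frac{1}{3} at k = 0.


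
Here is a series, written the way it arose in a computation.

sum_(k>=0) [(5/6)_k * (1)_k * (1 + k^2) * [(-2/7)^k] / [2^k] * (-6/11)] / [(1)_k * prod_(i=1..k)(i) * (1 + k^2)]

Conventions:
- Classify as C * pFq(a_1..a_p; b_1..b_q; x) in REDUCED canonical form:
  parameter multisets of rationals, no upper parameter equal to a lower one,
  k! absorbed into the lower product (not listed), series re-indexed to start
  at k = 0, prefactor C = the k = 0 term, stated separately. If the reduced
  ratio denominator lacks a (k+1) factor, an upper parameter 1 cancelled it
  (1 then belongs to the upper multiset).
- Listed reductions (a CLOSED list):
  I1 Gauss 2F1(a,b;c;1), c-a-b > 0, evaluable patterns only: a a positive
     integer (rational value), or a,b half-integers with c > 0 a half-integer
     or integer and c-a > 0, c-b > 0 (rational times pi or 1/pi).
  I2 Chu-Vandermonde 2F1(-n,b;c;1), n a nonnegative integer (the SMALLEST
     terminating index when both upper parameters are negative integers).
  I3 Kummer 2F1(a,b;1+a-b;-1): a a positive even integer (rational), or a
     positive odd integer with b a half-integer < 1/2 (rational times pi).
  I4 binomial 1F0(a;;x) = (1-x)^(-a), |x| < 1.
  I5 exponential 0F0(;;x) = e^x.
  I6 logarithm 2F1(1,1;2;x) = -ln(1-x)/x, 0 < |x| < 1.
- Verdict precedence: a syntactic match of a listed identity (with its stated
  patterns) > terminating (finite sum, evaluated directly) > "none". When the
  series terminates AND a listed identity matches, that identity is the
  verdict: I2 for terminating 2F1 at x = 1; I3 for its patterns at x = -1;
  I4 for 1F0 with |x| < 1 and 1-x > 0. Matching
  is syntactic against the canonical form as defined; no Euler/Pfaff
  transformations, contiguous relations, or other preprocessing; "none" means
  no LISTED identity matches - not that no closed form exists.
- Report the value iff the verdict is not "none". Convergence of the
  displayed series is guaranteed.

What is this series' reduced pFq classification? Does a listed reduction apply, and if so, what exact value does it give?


This is -6/11 * 1F0(5/6; -; -1/7) in reduced canonical form. Verdict at x = -1/7: binomial (I4) matches (the 1F0 binomial series: exponent -5/6, x = -1/7). Exact value: (-6/11) * (8/7)^(-5/6).

Key observation: x = (-1/7) and the parameter 1 appears in both the upper and lower lists and cancels (alongside the other common factor).
Consecutive-term ratio: r(k) = (-1/7) * (k+5/6) / [(k+1)] - poly over poly, x = (-1/7) from leading terms; C = -6/11 at k = 0.


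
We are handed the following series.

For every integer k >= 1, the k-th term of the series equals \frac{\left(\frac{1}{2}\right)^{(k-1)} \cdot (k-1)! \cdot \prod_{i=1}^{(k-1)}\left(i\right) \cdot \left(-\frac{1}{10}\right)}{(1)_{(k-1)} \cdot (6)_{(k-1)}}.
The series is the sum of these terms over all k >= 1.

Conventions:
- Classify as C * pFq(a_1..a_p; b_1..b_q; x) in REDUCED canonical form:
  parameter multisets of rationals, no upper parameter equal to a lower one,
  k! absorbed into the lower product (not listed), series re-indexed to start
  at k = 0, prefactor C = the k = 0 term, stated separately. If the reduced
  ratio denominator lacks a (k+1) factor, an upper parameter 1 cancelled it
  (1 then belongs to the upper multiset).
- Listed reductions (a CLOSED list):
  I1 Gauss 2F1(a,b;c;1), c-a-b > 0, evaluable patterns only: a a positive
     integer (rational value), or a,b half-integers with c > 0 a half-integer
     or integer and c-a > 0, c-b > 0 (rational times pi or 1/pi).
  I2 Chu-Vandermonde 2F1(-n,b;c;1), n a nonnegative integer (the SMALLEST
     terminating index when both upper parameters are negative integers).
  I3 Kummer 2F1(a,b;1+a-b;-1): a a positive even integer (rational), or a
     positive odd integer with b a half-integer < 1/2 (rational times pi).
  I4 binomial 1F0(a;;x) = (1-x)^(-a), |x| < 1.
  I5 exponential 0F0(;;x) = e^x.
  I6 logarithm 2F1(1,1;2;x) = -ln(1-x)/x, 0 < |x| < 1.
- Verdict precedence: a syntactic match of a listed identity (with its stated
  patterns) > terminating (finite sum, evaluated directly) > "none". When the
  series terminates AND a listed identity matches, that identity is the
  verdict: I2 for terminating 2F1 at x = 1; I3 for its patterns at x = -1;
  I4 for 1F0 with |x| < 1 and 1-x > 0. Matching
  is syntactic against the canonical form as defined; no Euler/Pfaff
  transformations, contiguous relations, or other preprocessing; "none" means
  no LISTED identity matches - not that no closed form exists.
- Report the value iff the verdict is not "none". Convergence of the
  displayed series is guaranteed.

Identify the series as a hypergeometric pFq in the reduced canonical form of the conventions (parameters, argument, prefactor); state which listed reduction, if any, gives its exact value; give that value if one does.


This is -\frac{1}{10} * 2F1(1, 1; 6; \frac{1}{2}) in reduced canonical form. Verdict: none. A 2F1 with upper {1, 1} fits none of I1-I6 at x = \frac{1}{2}; the sum runs forever.

Key step: t_0 being -\frac{1}{10}, the factorial ratio (C = -1/10) (k+a-1)!/(a-1)! is a rising factorial (a)_k.
Term ratio: r(k) = \frac{1}{2} * (k+1) (k+1) / [(k+6) (k+1)] - rational in k, leading ratio \frac{1}{2}; with t_0 = -\frac{1}{10}, classification follows.


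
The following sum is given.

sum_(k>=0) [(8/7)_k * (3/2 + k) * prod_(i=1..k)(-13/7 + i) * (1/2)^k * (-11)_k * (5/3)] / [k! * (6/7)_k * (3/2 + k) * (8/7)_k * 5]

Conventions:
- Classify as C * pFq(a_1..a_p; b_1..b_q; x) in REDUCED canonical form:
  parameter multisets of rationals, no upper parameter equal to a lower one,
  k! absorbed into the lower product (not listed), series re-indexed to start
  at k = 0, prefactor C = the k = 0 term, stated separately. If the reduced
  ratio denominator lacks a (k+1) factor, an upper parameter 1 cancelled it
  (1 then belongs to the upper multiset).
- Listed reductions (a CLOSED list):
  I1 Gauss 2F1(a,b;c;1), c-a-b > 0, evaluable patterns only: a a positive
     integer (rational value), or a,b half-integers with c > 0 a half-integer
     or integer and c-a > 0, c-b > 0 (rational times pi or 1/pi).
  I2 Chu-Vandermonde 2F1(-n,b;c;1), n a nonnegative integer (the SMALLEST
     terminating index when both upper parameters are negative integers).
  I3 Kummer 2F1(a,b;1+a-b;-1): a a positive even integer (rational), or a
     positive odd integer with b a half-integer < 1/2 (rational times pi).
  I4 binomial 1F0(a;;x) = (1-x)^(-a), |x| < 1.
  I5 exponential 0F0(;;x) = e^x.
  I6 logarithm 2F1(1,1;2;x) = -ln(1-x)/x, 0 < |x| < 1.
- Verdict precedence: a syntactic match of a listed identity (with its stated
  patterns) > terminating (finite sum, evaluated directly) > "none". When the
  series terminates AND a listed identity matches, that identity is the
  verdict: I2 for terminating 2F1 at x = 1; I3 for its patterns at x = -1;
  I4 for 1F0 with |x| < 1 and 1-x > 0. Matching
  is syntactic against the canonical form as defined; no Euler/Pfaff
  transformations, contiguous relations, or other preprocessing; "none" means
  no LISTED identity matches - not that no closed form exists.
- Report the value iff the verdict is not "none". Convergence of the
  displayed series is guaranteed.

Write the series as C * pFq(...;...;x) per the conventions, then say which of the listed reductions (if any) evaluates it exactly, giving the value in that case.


The series (x = 1/2) is 2F1: upper {-11, -6/7}, lower {6/7}, prefactor 1/3. Verdict: terminating - upper parameter -11 makes this a finite sum (last index 11), evaluated exactly. Hence: 231813071543/119079806976.

Key step: t_0 being 1/3, the constant factors (C = 1/3) combine into one prefactor.
Ratio: r(k) = (1/2) * (k-11) (k-6/7) / [(k+6/7) (k+1)] - rational in k. x = (1/2); t_0 = 1/3; negate the roots.
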